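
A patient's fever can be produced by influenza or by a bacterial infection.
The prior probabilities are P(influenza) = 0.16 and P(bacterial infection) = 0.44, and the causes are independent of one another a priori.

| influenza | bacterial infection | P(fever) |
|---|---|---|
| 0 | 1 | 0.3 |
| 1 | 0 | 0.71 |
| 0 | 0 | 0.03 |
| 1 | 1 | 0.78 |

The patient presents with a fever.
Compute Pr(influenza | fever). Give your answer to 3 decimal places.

Pr(influenza | fever) ≈ 0.487

Enumerate the 4 (influenza, bacterial infection) configurations and weight by the priors:
  P(fever) = 0.03·0.84·0.56 + 0.3·0.84·0.44 + 0.71·0.16·0.56 + 0.78·0.16·0.44
        = 0.014112 + 0.110880 + 0.063616 + 0.054912 = 0.243520
Keeping only the influenza-present terms gives 0.118528, so
  P(influenza | fever) = 0.118528 / 0.243520 ≈ 0.487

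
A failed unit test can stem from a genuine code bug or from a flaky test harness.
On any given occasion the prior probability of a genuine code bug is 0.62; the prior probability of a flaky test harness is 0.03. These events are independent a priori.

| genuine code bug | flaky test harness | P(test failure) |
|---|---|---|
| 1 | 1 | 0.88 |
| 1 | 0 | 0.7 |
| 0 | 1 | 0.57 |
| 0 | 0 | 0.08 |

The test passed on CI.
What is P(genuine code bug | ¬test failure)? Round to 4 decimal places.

Sum P(¬test failure|·) weighted by the priors over the 4 (genuine code bug, flaky test harness) configurations:
  P(¬test failure) = 0.92*0.38*0.97 + 0.43*0.38*0.03 + 0.3*0.62*0.97 + 0.12*0.62*0.03
        = 0.339112 + 0.004902 + 0.180420 + 0.002232 = 0.526666
Configurations with genuine code bug contribute 0.182652, so
  P(genuine code bug | ¬test failure) = 0.182652 / 0.526666 ≈ 0.3468

P(genuine code bug | ¬test failure) ≈ 0.3468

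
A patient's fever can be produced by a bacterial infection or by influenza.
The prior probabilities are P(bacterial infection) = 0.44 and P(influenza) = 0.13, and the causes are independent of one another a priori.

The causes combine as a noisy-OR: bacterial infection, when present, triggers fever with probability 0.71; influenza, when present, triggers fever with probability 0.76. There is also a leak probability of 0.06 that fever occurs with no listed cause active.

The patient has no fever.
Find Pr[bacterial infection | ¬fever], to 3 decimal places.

Under noisy-OR, P(fever | causes) = 1 − (1−0.06)·∏(1−qᵢ) over the active causes.
By total probability over the 4 (bacterial infection, influenza) configurations:
  P(¬fever) = 0.94×0.56×0.87 + 0.2256×0.56×0.13 + 0.2726×0.44×0.87 + 0.065424×0.44×0.13
        = 0.457968 + 0.016424 + 0.104351 + 0.003742 = 0.582485
The terms with bacterial infection present sum to 0.108093, so
  P(bacterial infection | ¬fever) = 0.108093 / 0.582485 ≈ 0.186

Pr[bacterial infection | ¬fever] ≈ 0.186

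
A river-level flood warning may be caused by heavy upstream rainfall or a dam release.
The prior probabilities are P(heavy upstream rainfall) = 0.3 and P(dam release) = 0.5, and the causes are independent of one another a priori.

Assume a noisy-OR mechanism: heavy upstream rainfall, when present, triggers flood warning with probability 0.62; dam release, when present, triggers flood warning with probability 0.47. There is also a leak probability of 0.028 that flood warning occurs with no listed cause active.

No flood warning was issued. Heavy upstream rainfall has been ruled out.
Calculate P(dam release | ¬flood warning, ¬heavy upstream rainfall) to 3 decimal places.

Under noisy-OR, P(flood warning | causes) = 1 − (1−0.028)·∏(1−qᵢ) over the active causes.
For the numerator, keep only dam release=true terms: 0.51516×0.5 = 0.257580
The normalizing constant is 0.972×0.5 + 0.51516×0.5 = 0.743580
P(dam release | ¬flood warning, ¬heavy upstream rainfall) = 0.257580/0.743580 ≈ 0.346

P(dam release | ¬flood warning, ¬heavy upstream rainfall) ≈ 0.346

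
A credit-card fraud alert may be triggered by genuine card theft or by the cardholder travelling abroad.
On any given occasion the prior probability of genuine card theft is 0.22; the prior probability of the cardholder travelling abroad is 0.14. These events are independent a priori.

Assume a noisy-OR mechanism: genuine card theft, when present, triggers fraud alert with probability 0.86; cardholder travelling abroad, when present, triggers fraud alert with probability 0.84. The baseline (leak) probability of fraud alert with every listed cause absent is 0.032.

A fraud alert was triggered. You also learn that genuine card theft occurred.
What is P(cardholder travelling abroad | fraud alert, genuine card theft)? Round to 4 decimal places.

P(cardholder travelling abroad | fraud alert, genuine card theft) ≈ 0.1556

Under noisy-OR, P(fraud alert | causes) = 1 − (1−0.032)·∏(1−qᵢ) over the active causes.
Enumerate both values of cardholder travelling abroad and weight by the priors:
  P(fraud alert | genuine card theft) = 0.86448*0.86 + 0.978317*0.14
        = 0.743453 + 0.136964 = 0.880417
Keeping only the cardholder travelling abroad-present terms gives 0.136964, so
  P(cardholder travelling abroad | fraud alert, genuine card theft) = 0.136964 / 0.880417 ≈ 0.1556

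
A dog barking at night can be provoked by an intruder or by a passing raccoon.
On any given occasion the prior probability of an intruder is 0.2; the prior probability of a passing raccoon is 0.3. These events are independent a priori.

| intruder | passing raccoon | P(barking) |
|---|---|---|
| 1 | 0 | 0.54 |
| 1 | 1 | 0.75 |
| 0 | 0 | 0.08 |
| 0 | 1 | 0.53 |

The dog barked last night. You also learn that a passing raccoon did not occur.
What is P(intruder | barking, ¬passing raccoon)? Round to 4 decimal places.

Enumerate both values of intruder and weight by the priors:
  P(barking | ¬passing raccoon) = 0.08*0.8 + 0.54*0.2
        = 0.064000 + 0.108000 = 0.172000
The terms with intruder present sum to 0.108000, so
  P(intruder | barking, ¬passing raccoon) = 0.108000 / 0.172000 ≈ 0.6279

P(intruder | barking, ¬passing raccoon) ≈ 0.6279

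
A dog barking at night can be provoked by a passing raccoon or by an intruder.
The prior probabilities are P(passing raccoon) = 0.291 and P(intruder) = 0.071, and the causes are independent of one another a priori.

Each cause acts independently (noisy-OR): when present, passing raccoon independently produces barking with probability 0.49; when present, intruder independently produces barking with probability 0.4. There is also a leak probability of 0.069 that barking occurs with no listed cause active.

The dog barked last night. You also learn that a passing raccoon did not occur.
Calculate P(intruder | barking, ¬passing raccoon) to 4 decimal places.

P(intruder | barking, ¬passing raccoon) ≈ 0.3284

Under noisy-OR, P(barking | causes) = 1 − (1−0.069)·∏(1−qᵢ) over the active causes.
Numerator (weight on configurations with intruder): 0.4414·0.071 = 0.031339
The normalizing constant is 0.069·0.929 + 0.4414·0.071 = 0.095440
P(intruder | barking, ¬passing raccoon) = 0.031339/0.095440 ≈ 0.3284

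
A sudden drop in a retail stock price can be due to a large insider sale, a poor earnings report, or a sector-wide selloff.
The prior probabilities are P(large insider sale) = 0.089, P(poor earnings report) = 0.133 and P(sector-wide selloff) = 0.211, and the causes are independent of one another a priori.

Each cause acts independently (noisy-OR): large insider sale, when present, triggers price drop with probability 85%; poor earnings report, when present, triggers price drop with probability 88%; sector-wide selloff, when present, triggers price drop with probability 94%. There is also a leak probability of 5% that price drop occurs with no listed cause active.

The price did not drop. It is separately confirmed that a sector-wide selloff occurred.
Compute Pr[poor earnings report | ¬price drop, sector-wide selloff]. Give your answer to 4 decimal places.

Under noisy-OR, P(price drop | causes) = 1 − (1−0.05)·∏(1−qᵢ) over the active causes.
P(¬price drop | sector-wide selloff) = 0.057×0.911×0.867 + 0.00684×0.911×0.133 + 0.00855×0.089×0.867 + 0.001026×0.089×0.133 = 0.045021 + 0.000829 + 0.000660 + 0.000012 = 0.046522
Restricting to configurations with poor earnings report present: 0.000829 + 0.000012 = 0.000841.
P(poor earnings report | ¬price drop, sector-wide selloff) = 0.000841 / 0.046522 ≈ 0.0181

Pr[poor earnings report | ¬price drop, sector-wide selloff] ≈ 0.0181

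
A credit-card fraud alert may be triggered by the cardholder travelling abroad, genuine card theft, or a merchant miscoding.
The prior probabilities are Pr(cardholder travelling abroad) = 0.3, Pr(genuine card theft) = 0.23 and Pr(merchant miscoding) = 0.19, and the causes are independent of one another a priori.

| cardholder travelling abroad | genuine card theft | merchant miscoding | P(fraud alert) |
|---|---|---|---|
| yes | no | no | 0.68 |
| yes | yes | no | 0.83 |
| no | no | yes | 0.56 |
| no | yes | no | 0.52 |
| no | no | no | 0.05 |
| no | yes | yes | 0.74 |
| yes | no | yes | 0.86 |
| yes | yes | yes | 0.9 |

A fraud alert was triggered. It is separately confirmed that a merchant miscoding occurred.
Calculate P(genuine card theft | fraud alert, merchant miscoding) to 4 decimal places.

For the numerator, keep only genuine card theft=true terms: 0.119140 + 0.062100 = 0.181240
Denominator P(fraud alert | merchant miscoding): 0.56*0.7*0.77 + 0.74*0.7*0.23 + 0.86*0.3*0.77 + 0.9*0.3*0.23 = 0.681740
P(genuine card theft | fraud alert, merchant miscoding) = 0.181240/0.681740 ≈ 0.2658

P(genuine card theft | fraud alert, merchant miscoding) ≈ 0.2658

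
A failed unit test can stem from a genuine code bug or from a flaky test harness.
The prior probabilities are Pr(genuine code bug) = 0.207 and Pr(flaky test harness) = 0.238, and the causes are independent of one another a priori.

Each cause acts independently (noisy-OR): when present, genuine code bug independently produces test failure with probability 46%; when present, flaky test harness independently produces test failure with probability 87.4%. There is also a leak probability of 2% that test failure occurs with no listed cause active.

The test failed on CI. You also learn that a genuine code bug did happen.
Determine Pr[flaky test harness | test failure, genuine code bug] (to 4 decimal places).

Pr[flaky test harness | test failure, genuine code bug] ≈ 0.3824

Under noisy-OR, P(test failure | causes) = 1 − (1−0.02)·∏(1−qᵢ) over the active causes.
Weight on flaky test harness=true, given the evidence: 0.933321·0.238 = 0.222130
Denominator P(test failure | genuine code bug): 0.4708·0.762 + 0.933321·0.238 = 0.580880
P(flaky test harness | test failure, genuine code bug) = 0.222130/0.580880 ≈ 0.3824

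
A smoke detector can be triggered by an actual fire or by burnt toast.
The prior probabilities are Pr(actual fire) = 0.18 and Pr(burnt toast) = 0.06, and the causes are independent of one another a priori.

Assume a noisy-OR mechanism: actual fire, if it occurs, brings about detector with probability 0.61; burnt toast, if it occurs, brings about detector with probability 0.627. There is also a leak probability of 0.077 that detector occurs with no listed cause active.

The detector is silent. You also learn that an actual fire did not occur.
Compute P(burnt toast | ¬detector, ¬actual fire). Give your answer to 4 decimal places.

P(burnt toast | ¬detector, ¬actual fire) ≈ 0.0233

Under noisy-OR, P(detector | causes) = 1 − (1−0.077)·∏(1−qᵢ) over the active causes.
Enumerate both values of burnt toast and weight by the priors:
  P(¬detector | ¬actual fire) = 0.923*0.94 + 0.344279*0.06
        = 0.867620 + 0.020657 = 0.888277
The terms with burnt toast present sum to 0.020657, so
  P(burnt toast | ¬detector, ¬actual fire) = 0.020657 / 0.888277 ≈ 0.0233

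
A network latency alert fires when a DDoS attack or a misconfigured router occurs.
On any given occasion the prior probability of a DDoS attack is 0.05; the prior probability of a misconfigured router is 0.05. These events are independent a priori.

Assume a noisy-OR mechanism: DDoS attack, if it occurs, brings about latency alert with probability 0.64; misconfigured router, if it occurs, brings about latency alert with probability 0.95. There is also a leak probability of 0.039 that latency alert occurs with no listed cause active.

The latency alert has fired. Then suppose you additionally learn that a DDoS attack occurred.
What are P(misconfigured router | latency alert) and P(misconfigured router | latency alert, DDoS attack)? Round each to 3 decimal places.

Under noisy-OR, P(latency alert | causes) = 1 − (1−0.039)·∏(1−qᵢ) over the active causes.
P(latency alert) = 0.039·0.95·0.95 + 0.95195·0.95·0.05 + 0.65404·0.05·0.95 + 0.982702·0.05·0.05 = 0.035197 + 0.045218 + 0.031067 + 0.002457 = 0.113939
Of this, 0.047675 comes from 0.045218 + 0.002457 (the misconfigured router=true cases).
P(misconfigured router | latency alert) = 0.047675 / 0.113939 ≈ 0.418

Now condition on the additional information:
Weight on misconfigured router=true, given the evidence: 0.982702*0.05 = 0.049135
Denominator P(latency alert | DDoS attack): 0.65404*0.95 + 0.982702*0.05 = 0.670473
P(misconfigured router | latency alert, DDoS attack) = 0.049135/0.670473 ≈ 0.073

P(misconfigured router | latency alert) ≈ 0.418; P(misconfigured router | latency alert, DDoS attack) ≈ 0.073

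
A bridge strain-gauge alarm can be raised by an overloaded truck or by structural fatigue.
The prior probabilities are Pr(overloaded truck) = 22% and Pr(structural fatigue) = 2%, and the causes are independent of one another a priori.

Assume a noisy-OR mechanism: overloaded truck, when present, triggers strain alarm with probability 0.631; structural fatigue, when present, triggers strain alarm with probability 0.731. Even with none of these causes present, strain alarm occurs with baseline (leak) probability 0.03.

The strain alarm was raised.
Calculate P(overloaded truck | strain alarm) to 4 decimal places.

P(overloaded truck | strain alarm) ≈ 0.8052

Under noisy-OR, P(strain alarm | causes) = 1 − (1−0.03)·∏(1−qᵢ) over the active causes.
Sum P(strain alarm|·) weighted by the priors over the 4 (overloaded truck, structural fatigue) configurations:
  P(strain alarm) = 0.03·0.78·0.98 + 0.73907·0.78·0.02 + 0.64207·0.22·0.98 + 0.903717·0.22·0.02
        = 0.022932 + 0.011529 + 0.138430 + 0.003976 = 0.176867
The terms with overloaded truck present sum to 0.142406, so
  P(overloaded truck | strain alarm) = 0.142406 / 0.176867 ≈ 0.8052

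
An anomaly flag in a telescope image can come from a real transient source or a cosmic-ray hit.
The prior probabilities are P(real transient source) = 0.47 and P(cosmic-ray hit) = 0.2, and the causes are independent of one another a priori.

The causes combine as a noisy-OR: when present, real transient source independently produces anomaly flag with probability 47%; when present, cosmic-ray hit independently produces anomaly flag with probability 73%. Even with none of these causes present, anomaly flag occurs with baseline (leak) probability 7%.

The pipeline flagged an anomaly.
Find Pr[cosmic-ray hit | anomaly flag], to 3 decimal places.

Pr[cosmic-ray hit | anomaly flag] ≈ 0.422

Under noisy-OR, P(anomaly flag | causes) = 1 − (1−0.07)·∏(1−qᵢ) over the active causes.
Weight on cosmic-ray hit=true, given the evidence: 0.079383 + 0.081490 = 0.160873
The normalizing constant is 0.07×0.53×0.8 + 0.7489×0.53×0.2 + 0.5071×0.47×0.8 + 0.866917×0.47×0.2 = 0.381223
Posterior = 0.160873 / 0.381223 ≈ 0.422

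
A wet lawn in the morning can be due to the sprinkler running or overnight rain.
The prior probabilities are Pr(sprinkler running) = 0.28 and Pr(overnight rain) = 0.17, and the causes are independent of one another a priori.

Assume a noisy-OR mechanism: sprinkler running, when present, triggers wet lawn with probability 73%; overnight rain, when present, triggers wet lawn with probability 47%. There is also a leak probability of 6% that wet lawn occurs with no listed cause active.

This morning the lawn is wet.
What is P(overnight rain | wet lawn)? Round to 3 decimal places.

P(overnight rain | wet lawn) ≈ 0.329

Under noisy-OR, P(wet lawn | causes) = 1 − (1−0.06)·∏(1−qᵢ) over the active causes.
P(wet lawn) = 0.06*0.72*0.83 + 0.5018*0.72*0.17 + 0.7462*0.28*0.83 + 0.865486*0.28*0.17 = 0.035856 + 0.061420 + 0.173417 + 0.041197 = 0.311890
Restricting to configurations with overnight rain present: 0.061420 + 0.041197 = 0.102617.
So P(overnight rain | wet lawn) = 0.102617/0.311890 ≈ 0.329.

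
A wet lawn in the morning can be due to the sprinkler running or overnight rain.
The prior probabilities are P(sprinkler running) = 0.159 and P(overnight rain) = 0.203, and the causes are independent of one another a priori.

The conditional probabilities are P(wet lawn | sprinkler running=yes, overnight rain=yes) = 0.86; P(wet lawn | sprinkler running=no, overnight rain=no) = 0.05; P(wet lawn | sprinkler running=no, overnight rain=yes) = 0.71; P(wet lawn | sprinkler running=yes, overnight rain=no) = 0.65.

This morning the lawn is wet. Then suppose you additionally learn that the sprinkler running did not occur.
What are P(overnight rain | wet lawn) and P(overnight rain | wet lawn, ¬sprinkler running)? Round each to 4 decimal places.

P(overnight rain | wet lawn) ≈ 0.5625; P(overnight rain | wet lawn, ¬sprinkler running) ≈ 0.7834

By total probability over the 4 (sprinkler running, overnight rain) configurations:
  P(wet lawn) = 0.05·0.841·0.797 + 0.71·0.841·0.203 + 0.65·0.159·0.797 + 0.86·0.159·0.203
        = 0.033514 + 0.121213 + 0.082370 + 0.027758 = 0.264855
The terms with overnight rain present sum to 0.148971, so
  P(overnight rain | wet lawn) = 0.148971 / 0.264855 ≈ 0.5625

With the extra evidence:
Sum P(wet lawn|·) weighted by the priors over both values of overnight rain:
  P(wet lawn | ¬sprinkler running) = 0.05*0.797 + 0.71*0.203
        = 0.039850 + 0.144130 = 0.183980
The terms with overnight rain present sum to 0.144130, so
  P(overnight rain | wet lawn, ¬sprinkler running) = 0.144130 / 0.183980 ≈ 0.7834
Ruling out sprinkler running raises the posterior on overnight rain — the flip side of explaining away.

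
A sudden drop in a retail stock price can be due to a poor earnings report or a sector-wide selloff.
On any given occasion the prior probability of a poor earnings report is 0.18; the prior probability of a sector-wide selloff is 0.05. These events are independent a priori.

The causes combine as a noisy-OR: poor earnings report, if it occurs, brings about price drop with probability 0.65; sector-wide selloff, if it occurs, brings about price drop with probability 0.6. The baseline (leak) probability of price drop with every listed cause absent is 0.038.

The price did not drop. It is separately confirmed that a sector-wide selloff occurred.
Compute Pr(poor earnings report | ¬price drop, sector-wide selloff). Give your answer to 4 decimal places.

Under noisy-OR, P(price drop | causes) = 1 − (1−0.038)·∏(1−qᵢ) over the active causes.
P(¬price drop | sector-wide selloff) = 0.3848×0.82 + 0.13468×0.18 = 0.315536 + 0.024242 = 0.339778
The poor earnings report-present share is 0.13468×0.18 = 0.024242.
Hence the posterior is 0.024242/0.339778 ≈ 0.0713.

Pr(poor earnings report | ¬price drop, sector-wide selloff) ≈ 0.0713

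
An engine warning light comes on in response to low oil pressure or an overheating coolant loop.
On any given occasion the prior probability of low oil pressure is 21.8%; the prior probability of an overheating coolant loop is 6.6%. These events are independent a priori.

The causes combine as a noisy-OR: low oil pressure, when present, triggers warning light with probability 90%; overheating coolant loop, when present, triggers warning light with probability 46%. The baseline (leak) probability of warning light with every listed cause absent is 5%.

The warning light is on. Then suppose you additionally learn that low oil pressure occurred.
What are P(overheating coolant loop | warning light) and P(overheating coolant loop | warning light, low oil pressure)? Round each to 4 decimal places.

Under noisy-OR, P(warning light | causes) = 1 − (1−0.05)·∏(1−qᵢ) over the active causes.
By total probability over the 4 (low oil pressure, overheating coolant loop) configurations:
  P(warning light) = 0.05×0.782×0.934 + 0.487×0.782×0.066 + 0.905×0.218×0.934 + 0.9487×0.218×0.066
        = 0.036519 + 0.025135 + 0.184269 + 0.013650 = 0.259573
The terms with overheating coolant loop present sum to 0.038785, so
  P(overheating coolant loop | warning light) = 0.038785 / 0.259573 ≈ 0.1494

With the extra evidence:
Enumerate both values of overheating coolant loop and weight by the priors:
  P(warning light | low oil pressure) = 0.905×0.934 + 0.9487×0.066
        = 0.845270 + 0.062614 = 0.907884
Keeping only the overheating coolant loop-present terms gives 0.062614, so
  P(overheating coolant loop | warning light, low oil pressure) = 0.062614 / 0.907884 ≈ 0.0690
— low oil pressure explains away the evidence for overheating coolant loop.

P(overheating coolant loop | warning light) ≈ 0.1494; P(overheating coolant loop | warning light, low oil pressure) ≈ 0.0690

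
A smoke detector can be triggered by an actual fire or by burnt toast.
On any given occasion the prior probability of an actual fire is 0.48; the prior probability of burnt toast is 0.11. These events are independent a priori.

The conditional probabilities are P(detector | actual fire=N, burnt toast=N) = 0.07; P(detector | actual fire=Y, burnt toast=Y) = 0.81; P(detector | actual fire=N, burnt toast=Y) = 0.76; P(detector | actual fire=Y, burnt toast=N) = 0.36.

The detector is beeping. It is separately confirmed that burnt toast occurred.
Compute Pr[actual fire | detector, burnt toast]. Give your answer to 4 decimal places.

P(detector | burnt toast) = 0.76*0.52 + 0.81*0.48 = 0.395200 + 0.388800 = 0.784000
The actual fire-present share is 0.81*0.48 = 0.388800.
So P(actual fire | detector, burnt toast) = 0.388800/0.784000 ≈ 0.4959.

Pr[actual fire | detector, burnt toast] ≈ 0.4959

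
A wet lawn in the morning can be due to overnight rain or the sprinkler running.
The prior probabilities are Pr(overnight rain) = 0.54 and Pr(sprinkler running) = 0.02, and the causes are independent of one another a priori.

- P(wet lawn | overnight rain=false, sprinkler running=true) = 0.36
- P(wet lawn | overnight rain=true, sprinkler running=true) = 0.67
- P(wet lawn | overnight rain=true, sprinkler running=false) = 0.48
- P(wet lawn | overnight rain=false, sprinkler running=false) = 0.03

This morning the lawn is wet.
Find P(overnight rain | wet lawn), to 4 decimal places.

Enumerate the 4 (overnight rain, sprinkler running) configurations and weight by the priors:
  P(wet lawn) = 0.03*0.46*0.98 + 0.36*0.46*0.02 + 0.48*0.54*0.98 + 0.67*0.54*0.02
        = 0.013524 + 0.003312 + 0.254016 + 0.007236 = 0.278088
Keeping only the overnight rain-present terms gives 0.261252, so
  P(overnight rain | wet lawn) = 0.261252 / 0.278088 ≈ 0.9395

P(overnight rain | wet lawn) ≈ 0.9395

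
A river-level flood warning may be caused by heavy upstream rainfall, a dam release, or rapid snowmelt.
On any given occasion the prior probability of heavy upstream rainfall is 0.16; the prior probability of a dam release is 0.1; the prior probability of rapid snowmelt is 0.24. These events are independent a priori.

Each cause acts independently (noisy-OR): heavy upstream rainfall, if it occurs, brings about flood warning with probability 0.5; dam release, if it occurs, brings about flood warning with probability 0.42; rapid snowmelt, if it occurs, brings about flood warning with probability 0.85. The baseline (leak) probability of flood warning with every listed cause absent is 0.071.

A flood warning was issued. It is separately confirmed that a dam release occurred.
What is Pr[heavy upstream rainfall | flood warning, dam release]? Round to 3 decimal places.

Pr[heavy upstream rainfall | flood warning, dam release] ≈ 0.208

Under noisy-OR, P(flood warning | causes) = 1 − (1−0.071)·∏(1−qᵢ) over the active causes.
Weight on heavy upstream rainfall=true, given the evidence: 0.088840 + 0.036848 = 0.125688
Denominator P(flood warning | dam release): 0.46118·0.84·0.76 + 0.919177·0.84·0.24 + 0.73059·0.16·0.76 + 0.959588·0.16·0.24 = 0.605411
P(heavy upstream rainfall | flood warning, dam release) = 0.125688/0.605411 ≈ 0.208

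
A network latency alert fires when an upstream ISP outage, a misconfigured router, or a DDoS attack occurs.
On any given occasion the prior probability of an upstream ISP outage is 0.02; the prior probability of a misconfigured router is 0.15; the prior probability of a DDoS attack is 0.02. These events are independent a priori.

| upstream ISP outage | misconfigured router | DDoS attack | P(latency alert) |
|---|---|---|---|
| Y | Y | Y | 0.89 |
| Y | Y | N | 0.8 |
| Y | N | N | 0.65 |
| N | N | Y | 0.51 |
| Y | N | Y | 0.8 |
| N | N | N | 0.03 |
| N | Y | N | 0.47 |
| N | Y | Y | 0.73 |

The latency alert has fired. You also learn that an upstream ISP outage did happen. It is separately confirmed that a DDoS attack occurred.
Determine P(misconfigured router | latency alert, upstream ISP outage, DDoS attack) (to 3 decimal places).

P(latency alert | upstream ISP outage, DDoS attack) = 0.8·0.85 + 0.89·0.15 = 0.680000 + 0.133500 = 0.813500
Restricting to configurations with misconfigured router present: 0.89·0.15 = 0.133500.
P(misconfigured router | latency alert, upstream ISP outage, DDoS attack) = 0.133500 / 0.813500 ≈ 0.164

P(misconfigured router | latency alert, upstream ISP outage, DDoS attack) ≈ 0.164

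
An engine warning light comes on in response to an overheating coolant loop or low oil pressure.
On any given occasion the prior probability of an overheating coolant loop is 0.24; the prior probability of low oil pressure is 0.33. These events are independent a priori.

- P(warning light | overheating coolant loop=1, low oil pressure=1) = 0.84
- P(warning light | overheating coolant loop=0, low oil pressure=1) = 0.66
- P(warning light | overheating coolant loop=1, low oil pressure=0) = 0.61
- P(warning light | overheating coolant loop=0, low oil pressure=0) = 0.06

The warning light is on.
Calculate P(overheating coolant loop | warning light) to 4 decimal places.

Weight on overheating coolant loop=true, given the evidence: 0.098088 + 0.066528 = 0.164616
Normalizer over all consistent configurations: 0.06*0.76*0.67 + 0.66*0.76*0.33 + 0.61*0.24*0.67 + 0.84*0.24*0.33 = 0.360696
P(overheating coolant loop | warning light) = 0.164616/0.360696 ≈ 0.4564

P(overheating coolant loop | warning light) ≈ 0.4564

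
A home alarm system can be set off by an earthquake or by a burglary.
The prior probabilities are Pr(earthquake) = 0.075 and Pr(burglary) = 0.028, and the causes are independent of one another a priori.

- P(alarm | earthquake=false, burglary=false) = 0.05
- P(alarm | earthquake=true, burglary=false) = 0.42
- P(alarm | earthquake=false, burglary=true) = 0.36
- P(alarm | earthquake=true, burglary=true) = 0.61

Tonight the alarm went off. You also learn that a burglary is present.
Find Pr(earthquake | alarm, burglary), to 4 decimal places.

P(alarm | burglary) = 0.36·0.925 + 0.61·0.075 = 0.333000 + 0.045750 = 0.378750
Restricting to configurations with earthquake present: 0.61·0.075 = 0.045750.
P(earthquake | alarm, burglary) = 0.045750 / 0.378750 ≈ 0.1208

Pr(earthquake | alarm, burglary) ≈ 0.1208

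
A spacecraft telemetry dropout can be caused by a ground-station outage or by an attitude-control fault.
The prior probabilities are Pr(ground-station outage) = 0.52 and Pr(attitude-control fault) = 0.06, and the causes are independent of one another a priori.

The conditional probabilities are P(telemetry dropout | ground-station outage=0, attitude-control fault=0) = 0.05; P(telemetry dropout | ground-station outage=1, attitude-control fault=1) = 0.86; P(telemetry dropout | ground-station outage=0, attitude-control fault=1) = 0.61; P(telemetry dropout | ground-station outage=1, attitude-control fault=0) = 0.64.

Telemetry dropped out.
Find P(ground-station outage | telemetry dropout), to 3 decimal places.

P(ground-station outage | telemetry dropout) ≈ 0.894

Weight on ground-station outage=true, given the evidence: 0.312832 + 0.026832 = 0.339664
Normalizer over all consistent configurations: 0.05*0.48*0.94 + 0.61*0.48*0.06 + 0.64*0.52*0.94 + 0.86*0.52*0.06 = 0.379792
P(ground-station outage | telemetry dropout) = 0.339664/0.379792 ≈ 0.894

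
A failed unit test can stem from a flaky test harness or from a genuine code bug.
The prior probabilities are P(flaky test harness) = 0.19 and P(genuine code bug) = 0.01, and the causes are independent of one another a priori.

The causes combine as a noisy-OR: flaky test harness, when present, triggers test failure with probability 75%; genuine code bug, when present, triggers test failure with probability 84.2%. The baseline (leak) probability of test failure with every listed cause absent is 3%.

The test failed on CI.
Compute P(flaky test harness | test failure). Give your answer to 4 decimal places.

Under noisy-OR, P(test failure | causes) = 1 − (1−0.03)·∏(1−qᵢ) over the active causes.
Enumerate the 4 (flaky test harness, genuine code bug) configurations and weight by the priors:
  P(test failure) = 0.03*0.81*0.99 + 0.84674*0.81*0.01 + 0.7575*0.19*0.99 + 0.961685*0.19*0.01
        = 0.024057 + 0.006859 + 0.142486 + 0.001827 = 0.175229
Keeping only the flaky test harness-present terms gives 0.144313, so
  P(flaky test harness | test failure) = 0.144313 / 0.175229 ≈ 0.8236

P(flaky test harness | test failure) ≈ 0.8236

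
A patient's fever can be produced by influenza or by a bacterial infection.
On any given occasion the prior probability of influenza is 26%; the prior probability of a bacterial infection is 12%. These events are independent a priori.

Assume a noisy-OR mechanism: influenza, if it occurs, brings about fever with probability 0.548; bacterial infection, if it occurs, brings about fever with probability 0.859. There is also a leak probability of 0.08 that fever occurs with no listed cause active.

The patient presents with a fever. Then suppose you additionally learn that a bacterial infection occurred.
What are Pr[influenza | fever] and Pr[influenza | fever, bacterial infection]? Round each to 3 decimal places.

Pr[influenza | fever] ≈ 0.558; Pr[influenza | fever, bacterial infection] ≈ 0.275

Under noisy-OR, P(fever | causes) = 1 − (1−0.08)·∏(1−qᵢ) over the active causes.
P(fever) = 0.08×0.74×0.88 + 0.87028×0.74×0.12 + 0.58416×0.26×0.88 + 0.941367×0.26×0.12 = 0.052096 + 0.077281 + 0.133656 + 0.029371 = 0.292404
Restricting to configurations with influenza present: 0.133656 + 0.029371 = 0.163027.
P(influenza | fever) = 0.163027 / 0.292404 ≈ 0.558

Now also conditioning on bacterial infection=true:
P(fever | bacterial infection) = 0.87028×0.74 + 0.941367×0.26 = 0.644007 + 0.244755 = 0.888762
Restricting to configurations with influenza present: 0.941367×0.26 = 0.244755.
So P(influenza | fever, bacterial infection) = 0.244755/0.888762 ≈ 0.275.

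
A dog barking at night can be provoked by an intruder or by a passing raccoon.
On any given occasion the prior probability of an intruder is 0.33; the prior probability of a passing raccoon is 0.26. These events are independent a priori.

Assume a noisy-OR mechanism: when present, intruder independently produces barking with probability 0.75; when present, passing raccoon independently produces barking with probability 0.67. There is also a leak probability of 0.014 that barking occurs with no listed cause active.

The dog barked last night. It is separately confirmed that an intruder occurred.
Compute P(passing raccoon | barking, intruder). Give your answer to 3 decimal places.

P(passing raccoon | barking, intruder) ≈ 0.300

Under noisy-OR, P(barking | causes) = 1 − (1−0.014)·∏(1−qᵢ) over the active causes.
Weight on passing raccoon=true, given the evidence: 0.918655·0.26 = 0.238850
Denominator P(barking | intruder): 0.7535·0.74 + 0.918655·0.26 = 0.796440
Posterior = 0.238850 / 0.796440 ≈ 0.300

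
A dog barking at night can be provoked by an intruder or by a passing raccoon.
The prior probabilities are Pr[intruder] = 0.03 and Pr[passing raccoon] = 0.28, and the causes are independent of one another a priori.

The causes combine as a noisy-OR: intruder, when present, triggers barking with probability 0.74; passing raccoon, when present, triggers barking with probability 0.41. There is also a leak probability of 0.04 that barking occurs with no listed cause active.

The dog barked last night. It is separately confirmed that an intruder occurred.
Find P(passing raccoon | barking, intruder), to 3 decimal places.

P(passing raccoon | barking, intruder) ≈ 0.306

Under noisy-OR, P(barking | causes) = 1 − (1−0.04)·∏(1−qᵢ) over the active causes.
Weight on passing raccoon=true, given the evidence: 0.852736×0.28 = 0.238766
Denominator P(barking | intruder): 0.7504×0.72 + 0.852736×0.28 = 0.779054
P(passing raccoon | barking, intruder) = 0.238766/0.779054 ≈ 0.306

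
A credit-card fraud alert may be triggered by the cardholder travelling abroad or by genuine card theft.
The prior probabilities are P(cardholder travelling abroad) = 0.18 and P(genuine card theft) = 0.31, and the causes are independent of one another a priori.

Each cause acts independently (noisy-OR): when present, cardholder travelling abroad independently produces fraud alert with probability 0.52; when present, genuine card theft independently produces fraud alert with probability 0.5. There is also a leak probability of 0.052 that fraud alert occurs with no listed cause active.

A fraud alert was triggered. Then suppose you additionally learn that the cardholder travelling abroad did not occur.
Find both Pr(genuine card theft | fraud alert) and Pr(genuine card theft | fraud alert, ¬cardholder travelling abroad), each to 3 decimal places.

Pr(genuine card theft | fraud alert) ≈ 0.645; Pr(genuine card theft | fraud alert, ¬cardholder travelling abroad) ≈ 0.820

Under noisy-OR, P(fraud alert | causes) = 1 − (1−0.052)·∏(1−qᵢ) over the active causes.
Numerator (weight on configurations with genuine card theft): 0.133709 + 0.043104 = 0.176813
The normalizing constant is 0.052*0.82*0.69 + 0.526*0.82*0.31 + 0.54496*0.18*0.69 + 0.77248*0.18*0.31 = 0.273919
P(genuine card theft | fraud alert) = 0.176813/0.273919 ≈ 0.645

Now also conditioning on cardholder travelling abroad≠true:
P(fraud alert | ¬cardholder travelling abroad) = 0.052×0.69 + 0.526×0.31 = 0.035880 + 0.163060 = 0.198940
Of this, 0.163060 comes from 0.526×0.31 (the genuine card theft=true cases).
Hence the posterior is 0.163060/0.198940 ≈ 0.820.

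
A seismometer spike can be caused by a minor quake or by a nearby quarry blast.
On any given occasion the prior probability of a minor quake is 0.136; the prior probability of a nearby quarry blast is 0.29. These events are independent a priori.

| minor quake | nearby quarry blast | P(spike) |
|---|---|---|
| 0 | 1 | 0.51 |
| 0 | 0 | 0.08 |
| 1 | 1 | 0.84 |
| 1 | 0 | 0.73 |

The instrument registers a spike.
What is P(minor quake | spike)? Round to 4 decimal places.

P(minor quake | spike) ≈ 0.3694

P(spike) = 0.08·0.864·0.71 + 0.51·0.864·0.29 + 0.73·0.136·0.71 + 0.84·0.136·0.29 = 0.049075 + 0.127786 + 0.070489 + 0.033130 = 0.280480
The minor quake-present share is 0.070489 + 0.033130 = 0.103619.
P(minor quake | spike) = 0.103619 / 0.280480 ≈ 0.3694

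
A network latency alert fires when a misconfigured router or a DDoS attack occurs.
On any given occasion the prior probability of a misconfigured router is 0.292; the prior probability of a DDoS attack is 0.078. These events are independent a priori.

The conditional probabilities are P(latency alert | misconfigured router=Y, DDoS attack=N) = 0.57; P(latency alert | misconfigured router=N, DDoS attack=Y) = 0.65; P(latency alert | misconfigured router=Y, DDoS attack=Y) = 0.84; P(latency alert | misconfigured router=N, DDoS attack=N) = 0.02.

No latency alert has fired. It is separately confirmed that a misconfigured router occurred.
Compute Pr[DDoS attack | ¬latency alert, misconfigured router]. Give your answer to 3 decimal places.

Pr[DDoS attack | ¬latency alert, misconfigured router] ≈ 0.031

P(¬latency alert | misconfigured router) = 0.43×0.922 + 0.16×0.078 = 0.396460 + 0.012480 = 0.408940
The DDoS attack-present share is 0.16×0.078 = 0.012480.
So P(DDoS attack | ¬latency alert, misconfigured router) = 0.012480/0.408940 ≈ 0.031.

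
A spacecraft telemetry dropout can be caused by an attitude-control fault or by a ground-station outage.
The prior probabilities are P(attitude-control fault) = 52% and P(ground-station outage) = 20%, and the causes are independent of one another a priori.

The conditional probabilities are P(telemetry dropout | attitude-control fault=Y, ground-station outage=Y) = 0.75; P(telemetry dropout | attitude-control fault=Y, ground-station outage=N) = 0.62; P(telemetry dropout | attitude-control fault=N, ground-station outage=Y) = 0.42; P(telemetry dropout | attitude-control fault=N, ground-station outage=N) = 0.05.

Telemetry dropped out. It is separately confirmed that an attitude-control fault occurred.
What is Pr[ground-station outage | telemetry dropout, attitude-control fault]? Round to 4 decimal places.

Pr[ground-station outage | telemetry dropout, attitude-control fault] ≈ 0.2322

Numerator (weight on configurations with ground-station outage): 0.75*0.2 = 0.150000
Normalizer over all consistent configurations: 0.62*0.8 + 0.75*0.2 = 0.646000
P(ground-station outage | telemetry dropout, attitude-control fault) = 0.150000/0.646000 ≈ 0.2322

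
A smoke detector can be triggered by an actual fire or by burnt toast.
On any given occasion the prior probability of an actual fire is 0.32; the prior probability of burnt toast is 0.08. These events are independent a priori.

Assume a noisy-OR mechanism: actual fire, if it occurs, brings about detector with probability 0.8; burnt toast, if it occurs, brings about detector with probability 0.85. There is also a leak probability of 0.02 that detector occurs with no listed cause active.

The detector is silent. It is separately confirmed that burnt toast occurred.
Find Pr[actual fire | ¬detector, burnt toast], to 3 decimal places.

Under noisy-OR, P(detector | causes) = 1 − (1−0.02)·∏(1−qᵢ) over the active causes.
P(¬detector | burnt toast) = 0.147·0.68 + 0.0294·0.32 = 0.099960 + 0.009408 = 0.109368
The actual fire-present share is 0.0294·0.32 = 0.009408.
Hence the posterior is 0.009408/0.109368 ≈ 0.086.

Pr[actual fire | ¬detector, burnt toast] ≈ 0.086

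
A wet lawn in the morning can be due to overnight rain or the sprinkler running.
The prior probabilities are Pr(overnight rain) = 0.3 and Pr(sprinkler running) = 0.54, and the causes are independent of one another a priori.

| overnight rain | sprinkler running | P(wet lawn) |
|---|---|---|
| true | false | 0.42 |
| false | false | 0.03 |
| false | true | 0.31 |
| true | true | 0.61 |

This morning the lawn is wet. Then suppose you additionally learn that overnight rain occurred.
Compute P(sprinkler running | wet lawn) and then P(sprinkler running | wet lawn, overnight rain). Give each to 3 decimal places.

P(sprinkler running | wet lawn) ≈ 0.762; P(sprinkler running | wet lawn, overnight rain) ≈ 0.630

Numerator (weight on configurations with sprinkler running): 0.117180 + 0.098820 = 0.216000
Denominator P(wet lawn): 0.03·0.7·0.46 + 0.31·0.7·0.54 + 0.42·0.3·0.46 + 0.61·0.3·0.54 = 0.283620
Posterior = 0.216000 / 0.283620 ≈ 0.762

Now condition on the additional information:
For the numerator, keep only sprinkler running=true terms: 0.61·0.54 = 0.329400
Denominator P(wet lawn | overnight rain): 0.42·0.46 + 0.61·0.54 = 0.522600
Posterior = 0.329400 / 0.522600 ≈ 0.630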